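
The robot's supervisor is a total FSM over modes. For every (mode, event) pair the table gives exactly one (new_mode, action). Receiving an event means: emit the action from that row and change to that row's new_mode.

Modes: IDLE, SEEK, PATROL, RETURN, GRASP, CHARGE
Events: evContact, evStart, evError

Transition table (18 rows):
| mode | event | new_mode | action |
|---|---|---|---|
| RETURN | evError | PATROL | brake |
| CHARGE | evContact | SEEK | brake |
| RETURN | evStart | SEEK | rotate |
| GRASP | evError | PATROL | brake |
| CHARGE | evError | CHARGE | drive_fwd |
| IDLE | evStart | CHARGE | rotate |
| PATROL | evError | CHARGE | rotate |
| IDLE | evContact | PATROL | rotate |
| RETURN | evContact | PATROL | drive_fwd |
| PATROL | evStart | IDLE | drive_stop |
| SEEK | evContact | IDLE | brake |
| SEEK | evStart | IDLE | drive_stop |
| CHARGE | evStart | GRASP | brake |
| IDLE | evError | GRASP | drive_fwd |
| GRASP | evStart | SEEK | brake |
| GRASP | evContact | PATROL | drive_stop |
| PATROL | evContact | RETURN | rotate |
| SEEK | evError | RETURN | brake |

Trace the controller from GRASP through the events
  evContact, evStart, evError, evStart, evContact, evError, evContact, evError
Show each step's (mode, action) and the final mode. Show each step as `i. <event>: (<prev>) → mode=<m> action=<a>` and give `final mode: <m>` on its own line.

final mode: CHARGE

1. evContact: (GRASP) → mode=PATROL action=drive_stop
2. evStart: (PATROL) → mode=IDLE action=drive_stop
3. evError: (IDLE) → mode=GRASP action=drive_fwd
4. evStart: (GRASP) → mode=SEEK action=brake
5. evContact: (SEEK) → mode=IDLE action=brake
6. evError: (IDLE) → mode=GRASP action=drive_fwd
7. evContact: (GRASP) → mode=PATROL action=drive_stop
8. evError: (PATROL) → mode=CHARGE action=rotate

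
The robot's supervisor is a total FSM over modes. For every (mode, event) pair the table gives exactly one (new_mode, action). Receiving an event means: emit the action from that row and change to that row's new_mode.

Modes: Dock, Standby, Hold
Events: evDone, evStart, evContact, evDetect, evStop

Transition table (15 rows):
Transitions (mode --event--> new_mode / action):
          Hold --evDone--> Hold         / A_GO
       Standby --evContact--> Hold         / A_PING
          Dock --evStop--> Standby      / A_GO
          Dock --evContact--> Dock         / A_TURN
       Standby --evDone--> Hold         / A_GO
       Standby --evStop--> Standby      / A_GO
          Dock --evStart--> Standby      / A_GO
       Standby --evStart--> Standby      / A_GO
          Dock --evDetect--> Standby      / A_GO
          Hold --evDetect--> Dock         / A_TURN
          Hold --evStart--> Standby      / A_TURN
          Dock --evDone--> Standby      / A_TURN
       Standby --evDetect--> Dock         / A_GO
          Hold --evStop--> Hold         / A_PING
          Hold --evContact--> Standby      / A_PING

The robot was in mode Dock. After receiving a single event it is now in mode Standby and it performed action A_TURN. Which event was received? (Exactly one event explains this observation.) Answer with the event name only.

evDone

try evDone: (Dock, evDone) → (Standby, A_TURN)  ← matches
try evStart: (Dock, evStart) → (Standby, A_GO)
try evContact: (Dock, evContact) → (Dock, A_TURN)
try evDetect: (Dock, evDetect) → (Standby, A_GO)
try evStop: (Dock, evStop) → (Standby, A_GO)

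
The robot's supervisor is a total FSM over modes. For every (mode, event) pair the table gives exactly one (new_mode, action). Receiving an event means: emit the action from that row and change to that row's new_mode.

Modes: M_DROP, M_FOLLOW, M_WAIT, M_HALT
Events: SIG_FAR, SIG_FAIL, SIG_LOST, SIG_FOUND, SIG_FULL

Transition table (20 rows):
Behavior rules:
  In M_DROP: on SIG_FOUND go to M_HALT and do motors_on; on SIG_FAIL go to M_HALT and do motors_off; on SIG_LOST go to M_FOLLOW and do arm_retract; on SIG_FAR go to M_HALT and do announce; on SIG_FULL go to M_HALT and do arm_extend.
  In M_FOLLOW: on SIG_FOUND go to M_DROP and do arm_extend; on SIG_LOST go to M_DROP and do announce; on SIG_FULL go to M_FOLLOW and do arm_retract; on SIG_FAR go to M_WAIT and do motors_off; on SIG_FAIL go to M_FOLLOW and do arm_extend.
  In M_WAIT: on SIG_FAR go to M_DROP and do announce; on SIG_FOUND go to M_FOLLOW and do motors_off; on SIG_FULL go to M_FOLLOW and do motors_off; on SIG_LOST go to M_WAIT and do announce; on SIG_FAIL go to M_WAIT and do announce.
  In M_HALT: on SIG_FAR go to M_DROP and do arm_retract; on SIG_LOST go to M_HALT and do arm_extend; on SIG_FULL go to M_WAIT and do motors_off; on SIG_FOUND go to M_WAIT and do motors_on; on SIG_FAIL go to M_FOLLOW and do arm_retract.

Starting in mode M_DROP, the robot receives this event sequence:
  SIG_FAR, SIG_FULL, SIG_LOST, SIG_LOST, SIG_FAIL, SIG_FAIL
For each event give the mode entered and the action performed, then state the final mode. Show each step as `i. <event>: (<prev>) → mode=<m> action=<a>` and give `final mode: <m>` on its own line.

1. SIG_FAR: (M_DROP) → mode=M_HALT action=announce
2. SIG_FULL: (M_HALT) → mode=M_WAIT action=motors_off
3. SIG_LOST: (M_WAIT) → mode=M_WAIT action=announce
4. SIG_LOST: (M_WAIT) → mode=M_WAIT action=announce
5. SIG_FAIL: (M_WAIT) → mode=M_WAIT action=announce
6. SIG_FAIL: (M_WAIT) → mode=M_WAIT action=announce

final mode: M_WAIT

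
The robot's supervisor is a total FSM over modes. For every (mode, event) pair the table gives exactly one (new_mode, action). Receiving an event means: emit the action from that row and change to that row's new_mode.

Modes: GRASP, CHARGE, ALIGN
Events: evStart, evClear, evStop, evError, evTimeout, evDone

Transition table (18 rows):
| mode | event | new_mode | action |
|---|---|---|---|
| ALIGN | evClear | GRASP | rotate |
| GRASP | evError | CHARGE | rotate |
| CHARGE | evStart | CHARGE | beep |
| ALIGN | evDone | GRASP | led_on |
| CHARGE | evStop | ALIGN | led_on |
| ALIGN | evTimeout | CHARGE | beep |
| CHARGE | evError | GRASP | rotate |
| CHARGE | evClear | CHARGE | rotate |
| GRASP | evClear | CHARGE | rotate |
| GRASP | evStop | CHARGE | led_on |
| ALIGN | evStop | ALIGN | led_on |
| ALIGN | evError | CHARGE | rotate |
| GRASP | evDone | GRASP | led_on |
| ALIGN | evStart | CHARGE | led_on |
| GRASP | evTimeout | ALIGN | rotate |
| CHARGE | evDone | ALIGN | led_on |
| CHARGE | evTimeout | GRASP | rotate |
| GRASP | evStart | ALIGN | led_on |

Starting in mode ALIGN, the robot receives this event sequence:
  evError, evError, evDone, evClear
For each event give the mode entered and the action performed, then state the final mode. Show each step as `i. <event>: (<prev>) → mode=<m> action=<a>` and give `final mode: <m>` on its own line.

1. evError: (ALIGN) → mode=CHARGE action=rotate
2. evError: (CHARGE) → mode=GRASP action=rotate
3. evDone: (GRASP) → mode=GRASP action=led_on
4. evClear: (GRASP) → mode=CHARGE action=rotate

final mode: CHARGE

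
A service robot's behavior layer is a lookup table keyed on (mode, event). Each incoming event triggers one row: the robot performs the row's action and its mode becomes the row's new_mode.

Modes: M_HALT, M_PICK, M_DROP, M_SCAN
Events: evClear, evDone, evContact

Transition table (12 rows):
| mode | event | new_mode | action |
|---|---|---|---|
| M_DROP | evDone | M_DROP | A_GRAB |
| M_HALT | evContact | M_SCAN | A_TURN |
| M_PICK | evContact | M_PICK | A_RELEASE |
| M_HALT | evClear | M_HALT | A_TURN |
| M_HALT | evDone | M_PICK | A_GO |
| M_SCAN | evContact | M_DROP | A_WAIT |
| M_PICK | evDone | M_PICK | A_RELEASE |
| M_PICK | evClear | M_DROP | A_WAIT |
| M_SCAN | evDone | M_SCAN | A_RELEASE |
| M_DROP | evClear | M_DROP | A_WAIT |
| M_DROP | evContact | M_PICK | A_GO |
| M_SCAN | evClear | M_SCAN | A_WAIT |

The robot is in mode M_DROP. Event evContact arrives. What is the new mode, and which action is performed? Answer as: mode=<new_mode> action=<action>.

current mode = M_DROP; filter table to that mode:
  (M_DROP, evDone) → (M_DROP, A_GRAB)
  (M_DROP, evClear) → (M_DROP, A_WAIT)
  (M_DROP, evContact) → (M_PICK, A_GO)  ← event matches
event = evContact selects (M_PICK, A_GO)

mode=M_PICK action=A_GO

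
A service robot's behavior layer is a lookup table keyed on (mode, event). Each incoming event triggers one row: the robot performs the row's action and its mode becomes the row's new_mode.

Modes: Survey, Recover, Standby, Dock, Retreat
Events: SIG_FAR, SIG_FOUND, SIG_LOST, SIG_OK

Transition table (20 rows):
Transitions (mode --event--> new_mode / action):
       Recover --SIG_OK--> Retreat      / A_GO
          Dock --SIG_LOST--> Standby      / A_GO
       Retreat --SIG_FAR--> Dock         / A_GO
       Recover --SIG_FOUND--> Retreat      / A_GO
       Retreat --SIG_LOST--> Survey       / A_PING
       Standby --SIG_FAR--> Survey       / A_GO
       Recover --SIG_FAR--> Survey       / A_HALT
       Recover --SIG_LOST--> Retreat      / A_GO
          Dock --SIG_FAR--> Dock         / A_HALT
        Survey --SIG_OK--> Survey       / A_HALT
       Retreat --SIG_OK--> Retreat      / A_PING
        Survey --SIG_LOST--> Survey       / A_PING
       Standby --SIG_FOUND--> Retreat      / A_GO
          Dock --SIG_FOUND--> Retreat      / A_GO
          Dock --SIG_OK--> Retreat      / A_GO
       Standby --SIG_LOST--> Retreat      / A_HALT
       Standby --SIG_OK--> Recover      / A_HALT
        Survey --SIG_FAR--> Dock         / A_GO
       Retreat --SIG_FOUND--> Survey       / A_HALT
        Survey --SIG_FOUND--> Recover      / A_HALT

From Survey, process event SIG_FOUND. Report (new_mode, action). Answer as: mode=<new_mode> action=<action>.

current mode = Survey; filter table to that mode:
  (Survey, SIG_OK) → (Survey, A_HALT)
  (Survey, SIG_LOST) → (Survey, A_PING)
  (Survey, SIG_FAR) → (Dock, A_GO)
  (Survey, SIG_FOUND) → (Recover, A_HALT)  ← event matches
event = SIG_FOUND selects (Recover, A_HALT)

mode=Recover action=A_HALT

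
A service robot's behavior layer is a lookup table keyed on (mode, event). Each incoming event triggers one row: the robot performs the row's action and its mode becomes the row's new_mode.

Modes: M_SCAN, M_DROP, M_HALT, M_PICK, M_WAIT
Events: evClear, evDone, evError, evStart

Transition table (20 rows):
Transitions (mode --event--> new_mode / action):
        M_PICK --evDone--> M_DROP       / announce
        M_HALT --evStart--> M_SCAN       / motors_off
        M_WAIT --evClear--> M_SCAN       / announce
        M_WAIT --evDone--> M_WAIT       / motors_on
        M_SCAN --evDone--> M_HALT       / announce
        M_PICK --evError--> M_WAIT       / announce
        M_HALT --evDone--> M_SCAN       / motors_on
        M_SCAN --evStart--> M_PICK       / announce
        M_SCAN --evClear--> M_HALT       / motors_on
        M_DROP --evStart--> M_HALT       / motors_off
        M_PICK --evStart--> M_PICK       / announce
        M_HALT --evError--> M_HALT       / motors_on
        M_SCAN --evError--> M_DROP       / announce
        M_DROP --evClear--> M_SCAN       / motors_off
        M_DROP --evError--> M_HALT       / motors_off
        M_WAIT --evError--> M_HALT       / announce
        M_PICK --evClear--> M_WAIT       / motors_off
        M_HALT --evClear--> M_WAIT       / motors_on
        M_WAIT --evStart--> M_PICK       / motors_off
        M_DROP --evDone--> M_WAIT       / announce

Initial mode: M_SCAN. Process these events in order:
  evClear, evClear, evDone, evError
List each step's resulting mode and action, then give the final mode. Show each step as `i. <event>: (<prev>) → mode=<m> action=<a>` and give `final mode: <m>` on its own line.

1. evClear: (M_SCAN) → mode=M_HALT action=motors_on
2. evClear: (M_HALT) → mode=M_WAIT action=motors_on
3. evDone: (M_WAIT) → mode=M_WAIT action=motors_on
4. evError: (M_WAIT) → mode=M_HALT action=announce

final mode: M_HALT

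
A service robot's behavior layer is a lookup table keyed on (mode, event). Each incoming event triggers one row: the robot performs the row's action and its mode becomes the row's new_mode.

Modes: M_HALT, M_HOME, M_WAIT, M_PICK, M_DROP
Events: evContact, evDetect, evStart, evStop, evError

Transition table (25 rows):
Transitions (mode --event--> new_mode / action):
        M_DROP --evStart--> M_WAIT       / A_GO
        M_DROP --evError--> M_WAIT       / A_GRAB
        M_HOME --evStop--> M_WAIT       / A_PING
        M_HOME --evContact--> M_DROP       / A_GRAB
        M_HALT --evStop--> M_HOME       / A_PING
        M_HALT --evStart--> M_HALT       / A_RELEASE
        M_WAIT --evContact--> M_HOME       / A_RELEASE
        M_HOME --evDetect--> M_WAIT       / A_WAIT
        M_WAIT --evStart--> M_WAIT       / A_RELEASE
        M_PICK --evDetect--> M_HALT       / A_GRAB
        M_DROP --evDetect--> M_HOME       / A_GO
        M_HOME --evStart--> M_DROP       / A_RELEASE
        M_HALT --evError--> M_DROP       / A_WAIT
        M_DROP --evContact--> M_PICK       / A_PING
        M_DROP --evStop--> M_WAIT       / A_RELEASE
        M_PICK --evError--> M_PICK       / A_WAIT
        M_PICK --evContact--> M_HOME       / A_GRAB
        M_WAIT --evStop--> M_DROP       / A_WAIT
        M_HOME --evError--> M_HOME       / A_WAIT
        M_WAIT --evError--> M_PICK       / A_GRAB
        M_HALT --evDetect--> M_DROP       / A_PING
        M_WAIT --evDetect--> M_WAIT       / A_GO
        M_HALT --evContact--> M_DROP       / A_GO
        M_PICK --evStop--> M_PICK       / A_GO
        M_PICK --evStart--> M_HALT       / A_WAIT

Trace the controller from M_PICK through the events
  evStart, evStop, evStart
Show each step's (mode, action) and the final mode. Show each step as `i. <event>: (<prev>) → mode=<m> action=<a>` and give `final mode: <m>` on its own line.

1. evStart: (M_PICK) → mode=M_HALT action=A_WAIT
2. evStop: (M_HALT) → mode=M_HOME action=A_PING
3. evStart: (M_HOME) → mode=M_DROP action=A_RELEASE

final mode: M_DROP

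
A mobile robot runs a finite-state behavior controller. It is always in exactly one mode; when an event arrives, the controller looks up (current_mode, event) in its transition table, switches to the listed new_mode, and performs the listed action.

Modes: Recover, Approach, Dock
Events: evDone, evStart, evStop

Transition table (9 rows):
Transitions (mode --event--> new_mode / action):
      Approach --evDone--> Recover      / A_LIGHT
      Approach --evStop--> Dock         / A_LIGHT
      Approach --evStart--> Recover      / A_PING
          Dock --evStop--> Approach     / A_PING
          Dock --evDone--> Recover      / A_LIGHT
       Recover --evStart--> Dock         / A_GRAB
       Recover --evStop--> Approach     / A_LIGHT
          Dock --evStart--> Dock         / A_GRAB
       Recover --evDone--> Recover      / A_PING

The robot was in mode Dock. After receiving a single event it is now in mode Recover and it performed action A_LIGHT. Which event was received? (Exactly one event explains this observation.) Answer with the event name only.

try evDone: (Dock, evDone) → (Recover, A_LIGHT)  ← matches
try evStart: (Dock, evStart) → (Dock, A_GRAB)
try evStop: (Dock, evStop) → (Approach, A_PING)

evDone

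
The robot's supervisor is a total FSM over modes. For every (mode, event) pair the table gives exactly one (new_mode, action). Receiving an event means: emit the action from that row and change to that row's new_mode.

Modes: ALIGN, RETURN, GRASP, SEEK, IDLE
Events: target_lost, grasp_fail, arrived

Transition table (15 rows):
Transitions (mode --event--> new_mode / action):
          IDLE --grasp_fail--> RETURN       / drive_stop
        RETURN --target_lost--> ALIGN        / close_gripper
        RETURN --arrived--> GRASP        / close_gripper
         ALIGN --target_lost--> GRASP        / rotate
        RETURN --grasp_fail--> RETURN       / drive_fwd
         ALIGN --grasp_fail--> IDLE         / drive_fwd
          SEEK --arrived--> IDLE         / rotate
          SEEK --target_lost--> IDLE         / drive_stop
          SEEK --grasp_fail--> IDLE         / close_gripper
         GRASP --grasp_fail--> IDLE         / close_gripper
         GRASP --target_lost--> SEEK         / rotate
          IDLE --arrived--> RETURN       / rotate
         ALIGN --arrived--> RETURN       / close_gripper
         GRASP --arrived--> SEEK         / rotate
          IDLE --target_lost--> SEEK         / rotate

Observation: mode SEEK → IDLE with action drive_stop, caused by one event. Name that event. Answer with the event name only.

target_lost

try target_lost: (SEEK, target_lost) → (IDLE, drive_stop)  ← matches
try grasp_fail: (SEEK, grasp_fail) → (IDLE, close_gripper)
try arrived: (SEEK, arrived) → (IDLE, rotate)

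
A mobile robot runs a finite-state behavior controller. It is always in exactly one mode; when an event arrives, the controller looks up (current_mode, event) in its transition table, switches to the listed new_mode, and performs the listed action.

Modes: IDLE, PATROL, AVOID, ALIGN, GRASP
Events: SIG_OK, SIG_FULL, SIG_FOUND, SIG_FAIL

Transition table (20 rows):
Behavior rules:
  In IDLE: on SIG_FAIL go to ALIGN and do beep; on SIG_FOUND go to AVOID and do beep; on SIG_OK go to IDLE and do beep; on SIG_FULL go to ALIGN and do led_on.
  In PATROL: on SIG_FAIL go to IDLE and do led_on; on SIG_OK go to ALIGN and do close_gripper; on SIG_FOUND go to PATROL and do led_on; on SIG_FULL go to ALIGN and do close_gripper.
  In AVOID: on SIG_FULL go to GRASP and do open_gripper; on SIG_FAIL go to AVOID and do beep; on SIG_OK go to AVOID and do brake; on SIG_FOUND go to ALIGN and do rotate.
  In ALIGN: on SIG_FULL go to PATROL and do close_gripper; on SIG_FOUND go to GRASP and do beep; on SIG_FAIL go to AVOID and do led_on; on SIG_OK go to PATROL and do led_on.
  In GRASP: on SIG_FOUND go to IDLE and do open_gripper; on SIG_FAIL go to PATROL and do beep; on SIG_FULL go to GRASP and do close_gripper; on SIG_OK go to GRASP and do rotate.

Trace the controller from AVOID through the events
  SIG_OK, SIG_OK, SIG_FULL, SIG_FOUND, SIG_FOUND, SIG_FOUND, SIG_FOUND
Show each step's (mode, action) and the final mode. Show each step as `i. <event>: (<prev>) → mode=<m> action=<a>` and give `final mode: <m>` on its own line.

final mode: GRASP

1. SIG_OK: (AVOID) → mode=AVOID action=brake
2. SIG_OK: (AVOID) → mode=AVOID action=brake
3. SIG_FULL: (AVOID) → mode=GRASP action=open_gripper
4. SIG_FOUND: (GRASP) → mode=IDLE action=open_gripper
5. SIG_FOUND: (IDLE) → mode=AVOID action=beep
6. SIG_FOUND: (AVOID) → mode=ALIGN action=rotate
7. SIG_FOUND: (ALIGN) → mode=GRASP action=beep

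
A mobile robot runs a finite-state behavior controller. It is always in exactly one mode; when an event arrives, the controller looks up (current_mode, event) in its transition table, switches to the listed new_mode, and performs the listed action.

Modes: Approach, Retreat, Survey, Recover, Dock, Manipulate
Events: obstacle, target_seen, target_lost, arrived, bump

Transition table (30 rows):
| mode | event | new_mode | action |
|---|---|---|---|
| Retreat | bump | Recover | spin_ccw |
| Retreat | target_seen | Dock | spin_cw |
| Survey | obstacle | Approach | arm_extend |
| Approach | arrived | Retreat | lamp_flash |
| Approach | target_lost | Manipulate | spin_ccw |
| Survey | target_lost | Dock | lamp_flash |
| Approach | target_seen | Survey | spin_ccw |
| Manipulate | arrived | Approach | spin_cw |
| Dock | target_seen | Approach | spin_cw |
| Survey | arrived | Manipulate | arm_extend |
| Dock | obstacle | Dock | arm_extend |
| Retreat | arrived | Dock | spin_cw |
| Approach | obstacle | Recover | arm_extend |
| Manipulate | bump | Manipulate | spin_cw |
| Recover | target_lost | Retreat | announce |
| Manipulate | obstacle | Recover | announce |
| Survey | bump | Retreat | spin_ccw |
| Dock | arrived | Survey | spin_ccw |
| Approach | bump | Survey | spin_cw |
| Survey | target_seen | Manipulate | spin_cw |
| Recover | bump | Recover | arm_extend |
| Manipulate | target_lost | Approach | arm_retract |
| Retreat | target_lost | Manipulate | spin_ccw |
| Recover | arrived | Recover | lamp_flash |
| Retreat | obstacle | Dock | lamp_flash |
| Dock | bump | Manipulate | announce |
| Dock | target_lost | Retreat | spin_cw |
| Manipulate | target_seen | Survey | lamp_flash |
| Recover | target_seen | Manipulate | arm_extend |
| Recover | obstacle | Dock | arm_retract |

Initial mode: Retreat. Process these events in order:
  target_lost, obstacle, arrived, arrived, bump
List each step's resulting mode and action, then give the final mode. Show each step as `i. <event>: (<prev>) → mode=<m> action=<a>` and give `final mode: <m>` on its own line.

1. target_lost: (Retreat) → mode=Manipulate action=spin_ccw
2. obstacle: (Manipulate) → mode=Recover action=announce
3. arrived: (Recover) → mode=Recover action=lamp_flash
4. arrived: (Recover) → mode=Recover action=lamp_flash
5. bump: (Recover) → mode=Recover action=arm_extend

final mode: Recover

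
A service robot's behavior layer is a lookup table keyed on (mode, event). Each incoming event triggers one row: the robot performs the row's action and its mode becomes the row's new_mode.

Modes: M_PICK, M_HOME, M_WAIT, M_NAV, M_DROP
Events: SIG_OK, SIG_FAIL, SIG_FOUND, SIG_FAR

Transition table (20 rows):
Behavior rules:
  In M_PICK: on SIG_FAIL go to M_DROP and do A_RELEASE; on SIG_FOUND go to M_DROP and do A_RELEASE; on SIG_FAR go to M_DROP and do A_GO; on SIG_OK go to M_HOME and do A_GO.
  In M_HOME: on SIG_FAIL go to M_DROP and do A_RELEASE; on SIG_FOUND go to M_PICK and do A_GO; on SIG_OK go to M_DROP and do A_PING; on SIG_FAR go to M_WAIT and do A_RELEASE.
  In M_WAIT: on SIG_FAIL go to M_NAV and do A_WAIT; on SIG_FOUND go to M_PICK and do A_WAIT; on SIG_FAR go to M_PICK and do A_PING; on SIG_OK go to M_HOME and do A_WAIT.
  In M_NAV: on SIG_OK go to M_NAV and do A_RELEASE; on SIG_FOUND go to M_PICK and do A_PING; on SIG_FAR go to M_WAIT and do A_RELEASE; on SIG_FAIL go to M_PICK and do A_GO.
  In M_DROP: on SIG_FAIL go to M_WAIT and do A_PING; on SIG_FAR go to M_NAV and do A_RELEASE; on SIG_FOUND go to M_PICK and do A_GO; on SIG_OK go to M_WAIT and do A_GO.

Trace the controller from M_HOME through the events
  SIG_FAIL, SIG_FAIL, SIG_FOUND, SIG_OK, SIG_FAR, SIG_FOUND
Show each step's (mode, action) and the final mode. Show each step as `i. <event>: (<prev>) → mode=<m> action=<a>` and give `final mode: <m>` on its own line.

1. SIG_FAIL: (M_HOME) → mode=M_DROP action=A_RELEASE
2. SIG_FAIL: (M_DROP) → mode=M_WAIT action=A_PING
3. SIG_FOUND: (M_WAIT) → mode=M_PICK action=A_WAIT
4. SIG_OK: (M_PICK) → mode=M_HOME action=A_GO
5. SIG_FAR: (M_HOME) → mode=M_WAIT action=A_RELEASE
6. SIG_FOUND: (M_WAIT) → mode=M_PICK action=A_WAIT

final mode: M_PICK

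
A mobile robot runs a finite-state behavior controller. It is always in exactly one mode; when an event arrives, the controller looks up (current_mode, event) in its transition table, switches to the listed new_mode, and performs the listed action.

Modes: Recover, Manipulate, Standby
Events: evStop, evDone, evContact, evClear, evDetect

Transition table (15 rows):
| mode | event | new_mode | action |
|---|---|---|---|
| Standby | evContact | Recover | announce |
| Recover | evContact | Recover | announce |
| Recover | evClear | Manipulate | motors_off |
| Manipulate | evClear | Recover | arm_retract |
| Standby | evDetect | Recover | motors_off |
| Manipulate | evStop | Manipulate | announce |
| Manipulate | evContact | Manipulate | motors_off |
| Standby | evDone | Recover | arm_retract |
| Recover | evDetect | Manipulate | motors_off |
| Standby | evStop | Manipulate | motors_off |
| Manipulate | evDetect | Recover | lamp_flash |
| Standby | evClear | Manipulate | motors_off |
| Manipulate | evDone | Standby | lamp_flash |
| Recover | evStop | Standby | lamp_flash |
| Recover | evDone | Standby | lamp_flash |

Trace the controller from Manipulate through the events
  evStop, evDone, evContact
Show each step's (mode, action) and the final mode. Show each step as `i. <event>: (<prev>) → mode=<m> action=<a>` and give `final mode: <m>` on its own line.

final mode: Recover

1. evStop: (Manipulate) → mode=Manipulate action=announce
2. evDone: (Manipulate) → mode=Standby action=lamp_flash
3. evContact: (Standby) → mode=Recover action=announce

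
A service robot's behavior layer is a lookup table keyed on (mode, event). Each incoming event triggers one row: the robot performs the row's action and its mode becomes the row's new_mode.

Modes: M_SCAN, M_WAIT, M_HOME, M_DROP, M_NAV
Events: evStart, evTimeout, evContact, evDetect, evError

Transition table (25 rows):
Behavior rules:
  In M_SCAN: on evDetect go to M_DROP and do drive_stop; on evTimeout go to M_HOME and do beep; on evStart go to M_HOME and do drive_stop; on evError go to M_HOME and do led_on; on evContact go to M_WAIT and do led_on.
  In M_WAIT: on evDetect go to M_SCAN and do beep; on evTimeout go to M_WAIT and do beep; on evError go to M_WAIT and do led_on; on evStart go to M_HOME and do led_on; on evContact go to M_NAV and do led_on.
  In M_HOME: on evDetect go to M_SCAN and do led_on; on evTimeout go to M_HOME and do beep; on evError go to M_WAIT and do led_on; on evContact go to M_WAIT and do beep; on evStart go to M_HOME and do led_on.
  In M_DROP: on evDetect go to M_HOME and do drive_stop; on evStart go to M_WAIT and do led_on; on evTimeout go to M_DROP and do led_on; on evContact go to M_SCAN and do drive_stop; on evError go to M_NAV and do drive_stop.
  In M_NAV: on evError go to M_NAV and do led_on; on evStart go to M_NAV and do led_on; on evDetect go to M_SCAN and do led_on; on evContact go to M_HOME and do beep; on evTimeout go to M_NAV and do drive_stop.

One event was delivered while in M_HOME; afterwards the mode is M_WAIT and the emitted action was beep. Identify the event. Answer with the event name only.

evContact

try evStart: (M_HOME, evStart) → (M_HOME, led_on)
try evTimeout: (M_HOME, evTimeout) → (M_HOME, beep)
try evContact: (M_HOME, evContact) → (M_WAIT, beep)  ← matches
try evDetect: (M_HOME, evDetect) → (M_SCAN, led_on)
try evError: (M_HOME, evError) → (M_WAIT, led_on)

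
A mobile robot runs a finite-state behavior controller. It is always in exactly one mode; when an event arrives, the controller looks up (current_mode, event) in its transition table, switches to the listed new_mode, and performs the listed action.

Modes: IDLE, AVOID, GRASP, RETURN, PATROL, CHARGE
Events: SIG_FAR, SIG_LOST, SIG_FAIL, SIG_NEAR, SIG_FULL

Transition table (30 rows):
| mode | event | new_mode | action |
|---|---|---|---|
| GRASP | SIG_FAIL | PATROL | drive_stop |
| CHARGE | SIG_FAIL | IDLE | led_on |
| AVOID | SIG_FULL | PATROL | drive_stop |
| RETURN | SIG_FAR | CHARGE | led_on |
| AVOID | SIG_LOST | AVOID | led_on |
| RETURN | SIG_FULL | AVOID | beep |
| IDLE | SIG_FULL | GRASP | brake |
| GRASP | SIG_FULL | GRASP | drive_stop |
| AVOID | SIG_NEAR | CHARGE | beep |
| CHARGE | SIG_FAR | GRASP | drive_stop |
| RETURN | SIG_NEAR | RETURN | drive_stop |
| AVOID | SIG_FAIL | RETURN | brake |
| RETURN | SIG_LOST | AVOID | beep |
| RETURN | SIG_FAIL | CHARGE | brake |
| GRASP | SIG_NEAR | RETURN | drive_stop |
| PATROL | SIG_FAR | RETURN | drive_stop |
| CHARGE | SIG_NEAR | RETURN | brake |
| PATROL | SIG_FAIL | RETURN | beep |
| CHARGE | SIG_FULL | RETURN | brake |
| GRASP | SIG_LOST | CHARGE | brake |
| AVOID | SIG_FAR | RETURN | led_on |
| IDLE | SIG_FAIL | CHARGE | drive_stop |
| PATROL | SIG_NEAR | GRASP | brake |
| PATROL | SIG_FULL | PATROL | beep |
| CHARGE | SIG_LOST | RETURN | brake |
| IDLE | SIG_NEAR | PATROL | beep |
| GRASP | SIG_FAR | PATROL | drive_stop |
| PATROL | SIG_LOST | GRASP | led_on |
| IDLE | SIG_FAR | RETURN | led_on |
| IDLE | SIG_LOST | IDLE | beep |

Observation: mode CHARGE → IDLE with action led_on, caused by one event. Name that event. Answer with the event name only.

try SIG_FAR: (CHARGE, SIG_FAR) → (GRASP, drive_stop)
try SIG_LOST: (CHARGE, SIG_LOST) → (RETURN, brake)
try SIG_FAIL: (CHARGE, SIG_FAIL) → (IDLE, led_on)  ← matches
try SIG_NEAR: (CHARGE, SIG_NEAR) → (RETURN, brake)
try SIG_FULL: (CHARGE, SIG_FULL) → (RETURN, brake)

SIG_FAIL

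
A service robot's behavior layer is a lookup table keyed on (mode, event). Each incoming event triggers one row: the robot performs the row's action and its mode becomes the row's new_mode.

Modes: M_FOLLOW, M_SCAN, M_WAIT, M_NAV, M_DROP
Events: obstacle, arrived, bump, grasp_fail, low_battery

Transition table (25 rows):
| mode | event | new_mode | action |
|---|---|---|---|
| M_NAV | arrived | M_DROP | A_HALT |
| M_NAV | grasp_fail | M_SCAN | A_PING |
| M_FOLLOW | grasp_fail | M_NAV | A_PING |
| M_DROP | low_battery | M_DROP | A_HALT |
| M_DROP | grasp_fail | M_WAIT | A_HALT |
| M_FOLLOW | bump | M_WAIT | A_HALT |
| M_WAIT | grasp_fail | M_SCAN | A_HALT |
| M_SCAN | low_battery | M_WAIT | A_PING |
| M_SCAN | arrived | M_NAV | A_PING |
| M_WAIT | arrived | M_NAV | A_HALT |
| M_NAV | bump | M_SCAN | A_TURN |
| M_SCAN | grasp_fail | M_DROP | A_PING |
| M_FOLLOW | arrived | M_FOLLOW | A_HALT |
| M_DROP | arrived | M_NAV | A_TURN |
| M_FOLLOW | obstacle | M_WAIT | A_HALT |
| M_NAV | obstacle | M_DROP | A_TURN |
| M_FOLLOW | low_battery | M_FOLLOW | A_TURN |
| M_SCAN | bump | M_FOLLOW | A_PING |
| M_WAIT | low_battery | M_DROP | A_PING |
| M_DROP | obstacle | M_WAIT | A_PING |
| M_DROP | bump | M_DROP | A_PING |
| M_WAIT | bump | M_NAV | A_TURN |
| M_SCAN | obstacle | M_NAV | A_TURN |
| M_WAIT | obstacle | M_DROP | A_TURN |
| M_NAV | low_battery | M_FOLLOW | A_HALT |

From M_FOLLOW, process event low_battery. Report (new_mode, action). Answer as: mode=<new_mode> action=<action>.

current mode = M_FOLLOW; filter table to that mode:
  (M_FOLLOW, grasp_fail) → (M_NAV, A_PING)
  (M_FOLLOW, bump) → (M_WAIT, A_HALT)
  (M_FOLLOW, arrived) → (M_FOLLOW, A_HALT)
  (M_FOLLOW, obstacle) → (M_WAIT, A_HALT)
  (M_FOLLOW, low_battery) → (M_FOLLOW, A_TURN)  ← event matches
event = low_battery selects (M_FOLLOW, A_TURN)

mode=M_FOLLOW action=A_TURN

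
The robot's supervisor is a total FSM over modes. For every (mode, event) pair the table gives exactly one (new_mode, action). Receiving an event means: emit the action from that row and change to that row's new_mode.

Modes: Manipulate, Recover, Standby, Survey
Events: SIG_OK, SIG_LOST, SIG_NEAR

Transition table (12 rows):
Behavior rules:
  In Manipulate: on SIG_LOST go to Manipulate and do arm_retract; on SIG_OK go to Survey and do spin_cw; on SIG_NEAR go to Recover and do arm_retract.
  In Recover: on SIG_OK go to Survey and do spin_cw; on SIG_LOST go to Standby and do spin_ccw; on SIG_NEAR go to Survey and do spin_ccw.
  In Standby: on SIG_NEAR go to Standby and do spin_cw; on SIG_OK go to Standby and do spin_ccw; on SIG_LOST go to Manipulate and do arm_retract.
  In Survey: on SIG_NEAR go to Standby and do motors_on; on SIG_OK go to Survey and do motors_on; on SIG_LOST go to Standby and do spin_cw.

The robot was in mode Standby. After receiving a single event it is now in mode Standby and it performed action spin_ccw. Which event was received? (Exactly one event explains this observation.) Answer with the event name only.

try SIG_OK: (Standby, SIG_OK) → (Standby, spin_ccw)  ← matches
try SIG_LOST: (Standby, SIG_LOST) → (Manipulate, arm_retract)
try SIG_NEAR: (Standby, SIG_NEAR) → (Standby, spin_cw)

SIG_OK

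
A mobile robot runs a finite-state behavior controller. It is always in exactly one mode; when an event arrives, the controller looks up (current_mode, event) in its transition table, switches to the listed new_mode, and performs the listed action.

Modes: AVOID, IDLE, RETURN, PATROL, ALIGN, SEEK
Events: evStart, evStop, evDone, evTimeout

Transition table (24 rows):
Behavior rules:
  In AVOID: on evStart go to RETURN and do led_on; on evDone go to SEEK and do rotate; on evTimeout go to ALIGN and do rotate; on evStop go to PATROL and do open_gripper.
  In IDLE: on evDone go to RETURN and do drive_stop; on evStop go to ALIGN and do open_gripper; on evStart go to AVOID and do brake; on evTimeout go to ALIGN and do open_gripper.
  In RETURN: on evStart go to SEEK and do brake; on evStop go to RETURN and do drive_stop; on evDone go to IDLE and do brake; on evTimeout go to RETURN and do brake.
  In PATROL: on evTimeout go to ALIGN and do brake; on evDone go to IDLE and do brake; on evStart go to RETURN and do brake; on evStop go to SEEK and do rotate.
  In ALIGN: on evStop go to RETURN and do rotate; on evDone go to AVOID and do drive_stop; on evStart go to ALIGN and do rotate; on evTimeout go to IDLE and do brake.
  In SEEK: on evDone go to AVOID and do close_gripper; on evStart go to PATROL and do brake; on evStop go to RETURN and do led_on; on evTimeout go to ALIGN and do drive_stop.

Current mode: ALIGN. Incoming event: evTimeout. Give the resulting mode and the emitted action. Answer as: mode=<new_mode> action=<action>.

current mode = ALIGN; filter table to that mode:
  (ALIGN, evStop) → (RETURN, rotate)
  (ALIGN, evDone) → (AVOID, drive_stop)
  (ALIGN, evStart) → (ALIGN, rotate)
  (ALIGN, evTimeout) → (IDLE, brake)  ← event matches
event = evTimeout selects (IDLE, brake)

mode=IDLE action=brake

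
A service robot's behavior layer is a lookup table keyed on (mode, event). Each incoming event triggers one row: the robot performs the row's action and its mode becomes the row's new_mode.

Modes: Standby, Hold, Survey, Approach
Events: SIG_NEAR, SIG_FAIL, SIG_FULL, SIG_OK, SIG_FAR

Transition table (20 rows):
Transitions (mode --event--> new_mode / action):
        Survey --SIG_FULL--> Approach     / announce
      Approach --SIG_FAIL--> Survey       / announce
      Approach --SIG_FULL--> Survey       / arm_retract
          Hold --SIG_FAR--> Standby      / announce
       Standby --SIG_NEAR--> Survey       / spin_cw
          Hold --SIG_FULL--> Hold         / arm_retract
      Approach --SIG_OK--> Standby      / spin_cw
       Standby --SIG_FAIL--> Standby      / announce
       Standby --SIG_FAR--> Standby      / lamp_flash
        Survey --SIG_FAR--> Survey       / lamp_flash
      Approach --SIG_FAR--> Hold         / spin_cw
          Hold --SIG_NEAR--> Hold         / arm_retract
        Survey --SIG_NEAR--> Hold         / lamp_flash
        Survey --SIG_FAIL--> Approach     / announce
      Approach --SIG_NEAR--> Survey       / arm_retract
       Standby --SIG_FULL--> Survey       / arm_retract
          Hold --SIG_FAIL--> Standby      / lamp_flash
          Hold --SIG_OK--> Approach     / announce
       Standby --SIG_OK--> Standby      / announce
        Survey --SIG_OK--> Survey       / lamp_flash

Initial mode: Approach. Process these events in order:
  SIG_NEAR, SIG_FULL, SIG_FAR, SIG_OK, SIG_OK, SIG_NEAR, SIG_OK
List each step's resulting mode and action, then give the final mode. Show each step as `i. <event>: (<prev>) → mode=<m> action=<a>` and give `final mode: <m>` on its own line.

final mode: Survey

1. SIG_NEAR: (Approach) → mode=Survey action=arm_retract
2. SIG_FULL: (Survey) → mode=Approach action=announce
3. SIG_FAR: (Approach) → mode=Hold action=spin_cw
4. SIG_OK: (Hold) → mode=Approach action=announce
5. SIG_OK: (Approach) → mode=Standby action=spin_cw
6. SIG_NEAR: (Standby) → mode=Survey action=spin_cw
7. SIG_OK: (Survey) → mode=Survey action=lamp_flash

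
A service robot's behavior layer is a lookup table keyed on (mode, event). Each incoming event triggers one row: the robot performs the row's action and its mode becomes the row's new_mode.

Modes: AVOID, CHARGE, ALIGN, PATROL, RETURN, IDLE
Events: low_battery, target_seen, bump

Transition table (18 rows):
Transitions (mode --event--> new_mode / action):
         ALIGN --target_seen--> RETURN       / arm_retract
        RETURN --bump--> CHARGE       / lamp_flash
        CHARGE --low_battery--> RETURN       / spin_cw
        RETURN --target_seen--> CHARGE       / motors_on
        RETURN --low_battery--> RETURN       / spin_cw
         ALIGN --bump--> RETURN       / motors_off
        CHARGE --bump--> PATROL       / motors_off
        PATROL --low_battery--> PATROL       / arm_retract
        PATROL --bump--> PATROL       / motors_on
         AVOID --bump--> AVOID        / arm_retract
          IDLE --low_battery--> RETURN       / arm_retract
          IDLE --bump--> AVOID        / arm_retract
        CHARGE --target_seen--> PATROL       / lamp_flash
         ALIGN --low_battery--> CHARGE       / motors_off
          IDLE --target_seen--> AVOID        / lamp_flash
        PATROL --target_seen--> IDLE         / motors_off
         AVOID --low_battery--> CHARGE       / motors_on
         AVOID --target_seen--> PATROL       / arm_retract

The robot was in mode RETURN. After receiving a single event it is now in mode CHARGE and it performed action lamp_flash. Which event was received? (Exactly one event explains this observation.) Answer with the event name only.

try low_battery: (RETURN, low_battery) → (RETURN, spin_cw)
try target_seen: (RETURN, target_seen) → (CHARGE, motors_on)
try bump: (RETURN, bump) → (CHARGE, lamp_flash)  ← matches

bump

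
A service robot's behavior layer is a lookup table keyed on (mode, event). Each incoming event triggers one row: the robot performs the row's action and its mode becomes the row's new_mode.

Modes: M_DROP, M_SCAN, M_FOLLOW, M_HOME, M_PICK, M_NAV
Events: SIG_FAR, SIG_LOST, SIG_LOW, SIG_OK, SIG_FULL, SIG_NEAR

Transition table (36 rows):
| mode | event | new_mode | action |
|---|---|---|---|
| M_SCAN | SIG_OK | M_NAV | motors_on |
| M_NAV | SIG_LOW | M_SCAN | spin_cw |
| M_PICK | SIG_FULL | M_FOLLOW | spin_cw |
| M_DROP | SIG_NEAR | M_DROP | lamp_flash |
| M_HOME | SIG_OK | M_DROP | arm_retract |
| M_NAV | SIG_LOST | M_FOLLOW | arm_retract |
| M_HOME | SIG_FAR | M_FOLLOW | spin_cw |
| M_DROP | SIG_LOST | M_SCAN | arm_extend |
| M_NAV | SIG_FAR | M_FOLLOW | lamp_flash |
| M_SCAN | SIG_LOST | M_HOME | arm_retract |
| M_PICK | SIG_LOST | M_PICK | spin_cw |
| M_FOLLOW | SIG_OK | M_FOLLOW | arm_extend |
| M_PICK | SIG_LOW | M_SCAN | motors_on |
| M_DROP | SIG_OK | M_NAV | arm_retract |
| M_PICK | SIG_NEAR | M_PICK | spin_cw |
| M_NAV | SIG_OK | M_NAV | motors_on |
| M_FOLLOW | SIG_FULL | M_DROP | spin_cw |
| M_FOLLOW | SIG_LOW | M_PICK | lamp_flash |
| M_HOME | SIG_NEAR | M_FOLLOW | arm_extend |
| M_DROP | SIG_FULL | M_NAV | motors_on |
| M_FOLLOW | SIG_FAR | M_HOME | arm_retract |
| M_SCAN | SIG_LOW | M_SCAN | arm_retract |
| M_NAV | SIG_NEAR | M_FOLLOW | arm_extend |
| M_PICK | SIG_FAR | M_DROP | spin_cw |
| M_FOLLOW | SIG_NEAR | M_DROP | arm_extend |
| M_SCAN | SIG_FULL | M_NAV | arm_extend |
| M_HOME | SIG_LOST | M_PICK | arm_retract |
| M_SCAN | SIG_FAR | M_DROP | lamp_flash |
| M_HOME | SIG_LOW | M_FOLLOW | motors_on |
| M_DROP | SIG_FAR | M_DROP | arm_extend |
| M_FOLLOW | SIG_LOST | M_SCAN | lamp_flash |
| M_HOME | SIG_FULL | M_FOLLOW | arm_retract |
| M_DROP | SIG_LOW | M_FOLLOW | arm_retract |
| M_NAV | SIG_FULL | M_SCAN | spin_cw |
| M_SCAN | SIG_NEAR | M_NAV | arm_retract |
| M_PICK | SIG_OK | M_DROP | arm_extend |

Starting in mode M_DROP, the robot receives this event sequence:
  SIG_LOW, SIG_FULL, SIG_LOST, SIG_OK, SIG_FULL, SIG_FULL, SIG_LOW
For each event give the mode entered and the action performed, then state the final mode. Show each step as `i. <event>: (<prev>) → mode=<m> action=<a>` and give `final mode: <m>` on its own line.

1. SIG_LOW: (M_DROP) → mode=M_FOLLOW action=arm_retract
2. SIG_FULL: (M_FOLLOW) → mode=M_DROP action=spin_cw
3. SIG_LOST: (M_DROP) → mode=M_SCAN action=arm_extend
4. SIG_OK: (M_SCAN) → mode=M_NAV action=motors_on
5. SIG_FULL: (M_NAV) → mode=M_SCAN action=spin_cw
6. SIG_FULL: (M_SCAN) → mode=M_NAV action=arm_extend
7. SIG_LOW: (M_NAV) → mode=M_SCAN action=spin_cw

final mode: M_SCAN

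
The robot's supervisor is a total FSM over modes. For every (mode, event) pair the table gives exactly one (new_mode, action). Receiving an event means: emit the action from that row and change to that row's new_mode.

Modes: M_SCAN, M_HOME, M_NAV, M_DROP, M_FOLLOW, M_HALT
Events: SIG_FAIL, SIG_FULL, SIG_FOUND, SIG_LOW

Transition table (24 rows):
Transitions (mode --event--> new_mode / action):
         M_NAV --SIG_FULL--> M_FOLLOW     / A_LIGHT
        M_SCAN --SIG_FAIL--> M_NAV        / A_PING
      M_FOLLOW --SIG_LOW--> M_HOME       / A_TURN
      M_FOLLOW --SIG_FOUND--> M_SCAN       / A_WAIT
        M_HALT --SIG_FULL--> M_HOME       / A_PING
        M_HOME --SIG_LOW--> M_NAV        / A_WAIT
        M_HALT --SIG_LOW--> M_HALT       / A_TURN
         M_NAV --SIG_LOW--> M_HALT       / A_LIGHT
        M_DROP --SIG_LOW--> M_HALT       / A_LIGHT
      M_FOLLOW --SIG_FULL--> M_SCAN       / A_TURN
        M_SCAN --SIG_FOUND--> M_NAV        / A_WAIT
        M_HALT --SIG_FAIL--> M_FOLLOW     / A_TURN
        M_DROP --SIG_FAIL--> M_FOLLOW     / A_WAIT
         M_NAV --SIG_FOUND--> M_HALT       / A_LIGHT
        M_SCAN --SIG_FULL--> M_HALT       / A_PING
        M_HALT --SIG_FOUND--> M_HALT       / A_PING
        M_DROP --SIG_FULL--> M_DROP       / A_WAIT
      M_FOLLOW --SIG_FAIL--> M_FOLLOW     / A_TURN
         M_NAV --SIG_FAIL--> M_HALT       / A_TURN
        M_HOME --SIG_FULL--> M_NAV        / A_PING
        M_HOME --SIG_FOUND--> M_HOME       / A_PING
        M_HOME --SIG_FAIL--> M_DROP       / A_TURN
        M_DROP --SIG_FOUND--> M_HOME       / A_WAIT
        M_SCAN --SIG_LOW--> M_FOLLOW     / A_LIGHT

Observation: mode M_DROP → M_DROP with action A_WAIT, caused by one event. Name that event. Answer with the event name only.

SIG_FULL

try SIG_FAIL: (M_DROP, SIG_FAIL) → (M_FOLLOW, A_WAIT)
try SIG_FULL: (M_DROP, SIG_FULL) → (M_DROP, A_WAIT)  ← matches
try SIG_FOUND: (M_DROP, SIG_FOUND) → (M_HOME, A_WAIT)
try SIG_LOW: (M_DROP, SIG_LOW) → (M_HALT, A_LIGHT)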